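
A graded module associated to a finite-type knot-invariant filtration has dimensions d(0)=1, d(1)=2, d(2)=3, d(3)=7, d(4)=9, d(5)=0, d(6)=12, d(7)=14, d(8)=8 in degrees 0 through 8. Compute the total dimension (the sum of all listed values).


Total dimension = d(0) + d(1) + ... + d(8)
= 1 + 2 + 3 + 7 + 9 + 0 + 12 + 14 + 8
= 56

56


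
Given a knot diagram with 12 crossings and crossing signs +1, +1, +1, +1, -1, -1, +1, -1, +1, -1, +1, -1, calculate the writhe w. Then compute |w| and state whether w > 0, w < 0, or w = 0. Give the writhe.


Step 1: Count positive crossings (+1).
Positive crossings: 7
Step 2: Count negative crossings (-1).
Negative crossings: 5
Step 3: Writhe = (positive) - (negative)
w = 7 - 5 = 2
Step 4: |w| = 2, and w is positive

2


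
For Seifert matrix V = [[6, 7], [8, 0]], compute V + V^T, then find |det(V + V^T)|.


Step 1: Form V + V^T where V = [[6, 7], [8, 0]]
  V^T = [[6, 8], [7, 0]]
  V + V^T = [[12, 15], [15, 0]]
Step 2: det(V + V^T) = 12*0 - 15*15
  = 0 - 225 = -225
Step 3: Knot determinant = |det(V + V^T)| = |-225| = 225

225


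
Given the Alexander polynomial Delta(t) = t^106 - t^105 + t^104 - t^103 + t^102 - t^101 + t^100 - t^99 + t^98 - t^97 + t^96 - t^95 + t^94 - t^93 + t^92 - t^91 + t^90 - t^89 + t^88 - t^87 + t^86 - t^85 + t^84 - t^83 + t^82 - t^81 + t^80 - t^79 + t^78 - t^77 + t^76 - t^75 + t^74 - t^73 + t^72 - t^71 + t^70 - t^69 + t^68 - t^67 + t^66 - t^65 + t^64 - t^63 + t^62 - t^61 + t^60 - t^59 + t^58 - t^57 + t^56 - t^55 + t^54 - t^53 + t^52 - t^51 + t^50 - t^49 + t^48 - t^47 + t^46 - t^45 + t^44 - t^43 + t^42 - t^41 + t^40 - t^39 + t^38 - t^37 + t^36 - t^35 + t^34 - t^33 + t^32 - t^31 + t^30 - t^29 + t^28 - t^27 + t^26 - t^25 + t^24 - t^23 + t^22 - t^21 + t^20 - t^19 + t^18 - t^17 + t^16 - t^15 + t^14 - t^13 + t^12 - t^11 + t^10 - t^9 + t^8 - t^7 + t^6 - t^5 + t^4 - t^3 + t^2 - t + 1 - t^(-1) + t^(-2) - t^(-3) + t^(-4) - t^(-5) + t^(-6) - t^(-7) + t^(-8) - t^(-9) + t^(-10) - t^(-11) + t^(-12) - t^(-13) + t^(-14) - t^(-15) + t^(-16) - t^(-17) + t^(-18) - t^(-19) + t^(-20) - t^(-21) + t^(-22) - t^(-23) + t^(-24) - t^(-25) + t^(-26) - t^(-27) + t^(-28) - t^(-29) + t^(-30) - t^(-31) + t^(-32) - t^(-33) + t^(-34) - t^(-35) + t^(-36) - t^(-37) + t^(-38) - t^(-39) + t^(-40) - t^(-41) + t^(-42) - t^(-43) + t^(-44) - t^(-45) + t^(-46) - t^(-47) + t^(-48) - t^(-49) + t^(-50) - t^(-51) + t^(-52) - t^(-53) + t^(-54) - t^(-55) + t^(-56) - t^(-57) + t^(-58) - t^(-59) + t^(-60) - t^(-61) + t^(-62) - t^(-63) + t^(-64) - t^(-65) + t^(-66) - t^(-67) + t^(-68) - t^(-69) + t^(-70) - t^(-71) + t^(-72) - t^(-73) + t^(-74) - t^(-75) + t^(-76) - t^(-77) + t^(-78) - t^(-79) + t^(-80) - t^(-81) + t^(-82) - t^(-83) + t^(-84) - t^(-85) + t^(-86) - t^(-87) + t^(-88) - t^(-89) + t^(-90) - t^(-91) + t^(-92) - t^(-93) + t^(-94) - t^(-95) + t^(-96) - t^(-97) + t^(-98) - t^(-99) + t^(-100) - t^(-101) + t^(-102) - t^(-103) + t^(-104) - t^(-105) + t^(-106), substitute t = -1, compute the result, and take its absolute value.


Step 1: The polynomial has 213 terms with alternating signs, exponents from 106 down to -106.
Step 2: Substitute t = -1. The i-th term has coefficient (-1)^i and exponent (m-i),
  so its value is (-1)^i * (-1)^(m-i) = (-1)^m = 1 for every i.
Step 3: All 213 terms equal 1, so Delta(-1) = 213 * (1) = 213
Step 4: |Delta(-1)| = 213

213


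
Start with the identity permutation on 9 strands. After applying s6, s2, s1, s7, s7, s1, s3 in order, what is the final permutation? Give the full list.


Starting with identity [1, 2, 3, 4, 5, 6, 7, 8, 9].
Apply generators in sequence:
  After s6: [1, 2, 3, 4, 5, 7, 6, 8, 9]
  After s2: [1, 3, 2, 4, 5, 7, 6, 8, 9]
  After s1: [3, 1, 2, 4, 5, 7, 6, 8, 9]
  After s7: [3, 1, 2, 4, 5, 7, 8, 6, 9]
  After s7: [3, 1, 2, 4, 5, 7, 6, 8, 9]
  After s1: [1, 3, 2, 4, 5, 7, 6, 8, 9]
  After s3: [1, 3, 4, 2, 5, 7, 6, 8, 9]
Final permutation: [1, 3, 4, 2, 5, 7, 6, 8, 9]

[1, 3, 4, 2, 5, 7, 6, 8, 9]


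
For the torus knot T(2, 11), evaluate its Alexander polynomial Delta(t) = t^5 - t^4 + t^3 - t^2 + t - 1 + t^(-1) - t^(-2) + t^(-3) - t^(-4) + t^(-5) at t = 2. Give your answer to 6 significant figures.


Substituting t = 2 into Delta(t) = t^5 - t^4 + t^3 - t^2 + t - 1 + t^(-1) - t^(-2) + t^(-3) - t^(-4) + t^(-5):
Term values: (32) + (-16) + (8) + (-4) + (2) + (-1) + (0.5) + (-0.25) + (0.125) + (-0.0625) + (0.03125)
Sum = 21.34375
Rounded to 6 significant figures: 21.3438

21.3438


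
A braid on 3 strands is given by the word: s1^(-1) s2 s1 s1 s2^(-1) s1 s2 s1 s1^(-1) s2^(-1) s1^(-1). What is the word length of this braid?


The word length counts the number of generators (including inverses).
Listing each generator: s1^(-1), s2, s1, s1, s2^(-1), s1, s2, s1, s1^(-1), s2^(-1), s1^(-1)
There are 11 generators in this braid word.

11


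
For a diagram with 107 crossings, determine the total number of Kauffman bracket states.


Each crossing contributes 2 choices (A-smoothing or B-smoothing).
Total states = 2^107 = 162259276829213363391578010288128

162259276829213363391578010288128


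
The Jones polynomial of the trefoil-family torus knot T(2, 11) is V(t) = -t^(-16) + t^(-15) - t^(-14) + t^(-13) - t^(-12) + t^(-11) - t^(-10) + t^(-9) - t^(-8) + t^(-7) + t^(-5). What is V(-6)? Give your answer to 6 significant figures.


Substituting t = -6 into V(t) = -t^(-16) + t^(-15) - t^(-14) + t^(-13) - t^(-12) + t^(-11) - t^(-10) + t^(-9) - t^(-8) + t^(-7) + t^(-5):
  (-)t^(-16) = -3.5447e-13
  (+)t^(-15) = -2.12682e-12
  (-)t^(-14) = -1.27609e-11
  (+)t^(-13) = -7.65656e-11
  (-)t^(-12) = -4.59394e-10
  (+)t^(-11) = -2.75636e-09
  (-)t^(-10) = -1.65382e-08
  (+)t^(-9) = -9.9229e-08
  (-)t^(-8) = -5.95374e-07
  (+)t^(-7) = -3.57225e-06
  (+)t^(-5) = -0.000128601
Sum = (-3.5447e-13) + (-2.12682e-12) + (-1.27609e-11) + (-7.65656e-11) + (-4.59394e-10) + (-2.75636e-09) + (-1.65382e-08) + (-9.9229e-08) + (-5.95374e-07) + (-3.57225e-06) + (-0.000128601)
= -0.0001328875171
Rounded to 6 significant figures: -0.000132888

-0.000132888


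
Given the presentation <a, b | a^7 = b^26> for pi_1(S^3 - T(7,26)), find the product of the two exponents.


The relation is a^7 = b^26.
Product of exponents = 7 * 26
= 182

182


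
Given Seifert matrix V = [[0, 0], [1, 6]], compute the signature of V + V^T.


Step 1: V + V^T = [[0, 1], [1, 12]]
Step 2: trace = 12, det = -1
Step 3: Discriminant = 12^2 - 4*(-1) = 148
Step 4: Eigenvalues: 12.0828, -0.0827625
Step 5: Signature = (# positive eigenvalues) - (# negative eigenvalues) = 0

0


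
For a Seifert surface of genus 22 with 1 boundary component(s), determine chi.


chi = 2 - 2g - b
= 2 - 2*22 - 1
= 2 - 44 - 1 = -43

-43


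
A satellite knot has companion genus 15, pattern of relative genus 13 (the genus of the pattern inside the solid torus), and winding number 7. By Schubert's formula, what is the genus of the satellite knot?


Schubert: g(satellite) = g_rel(pattern) + |winding| * g(companion),
where g_rel(pattern) is the genus of the pattern relative to the solid torus.
= 13 + 7 * 15
= 13 + 105 = 118

118


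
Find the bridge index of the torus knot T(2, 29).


The bridge number of T(p,q) is min(p,q).
min(2, 29) = 2

2


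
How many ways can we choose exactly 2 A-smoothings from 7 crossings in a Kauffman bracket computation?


We choose which 2 of 7 crossings get A-smoothings.
C(7, 2) = 7! / (2! * 5!)
= 21

21


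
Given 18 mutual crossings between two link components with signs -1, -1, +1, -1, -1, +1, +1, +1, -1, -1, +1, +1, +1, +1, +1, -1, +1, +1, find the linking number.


Step 1: Count positive crossings: 11
Step 2: Count negative crossings: 7
Step 3: Sum of signs = 11 - 7 = 4
Step 4: Linking number = sum/2 = 4/2 = 2

2


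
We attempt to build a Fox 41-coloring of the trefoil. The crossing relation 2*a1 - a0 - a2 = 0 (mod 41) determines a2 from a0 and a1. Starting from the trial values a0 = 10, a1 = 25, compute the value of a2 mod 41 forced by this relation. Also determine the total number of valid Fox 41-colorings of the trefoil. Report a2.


Step 1: Apply the given crossing relation 2*a1 - a0 - a2 = 0 (mod 41).
  a2 = 2*a1 - a0 mod 41
  a2 = 2*25 - 10 mod 41
  a2 = 50 - 10 mod 41
  a2 = 40 mod 41 = 40
Step 2: The trefoil has determinant 3.
  Number of Fox p-colorings (p prime) is p^2 if p = 3, else p.
  Since 41 does not divide 3, only trivial (constant) colorings exist.
  (So the trial a0 = 10, a1 = 25 with a0 != a1 does NOT extend to a valid coloring of the whole trefoil: the other two crossing relations require 3*(a1 - a0) = 0 (mod 41), which fails.)
  Total colorings = 41
Step 3: a2 = 40, total Fox 41-colorings = 41

40


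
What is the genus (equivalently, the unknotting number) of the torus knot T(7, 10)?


For a torus knot T(p,q), both the unknotting number and genus equal (p-1)(q-1)/2.
= (7-1)(10-1)/2
= 6*9/2
= 54/2 = 27

27


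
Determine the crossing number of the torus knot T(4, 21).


For a torus knot T(p, q) with gcd(p,q)=1,
the crossing number is min(p*(q-1), q*(p-1)).
p*(q-1) = 4*20 = 80
q*(p-1) = 21*3 = 63
min(80, 63) = 63

63


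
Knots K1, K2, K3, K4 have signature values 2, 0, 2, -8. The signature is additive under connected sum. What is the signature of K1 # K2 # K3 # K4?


The signature is additive under connected sum.
signature(K1 # K2 # K3 # K4) = (2) + (0) + (2) + (-8)
= -4

-4


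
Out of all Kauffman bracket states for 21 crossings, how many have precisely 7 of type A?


We choose which 7 of 21 crossings get A-smoothings.
C(21, 7) = 21! / (7! * 14!)
= 116280

116280


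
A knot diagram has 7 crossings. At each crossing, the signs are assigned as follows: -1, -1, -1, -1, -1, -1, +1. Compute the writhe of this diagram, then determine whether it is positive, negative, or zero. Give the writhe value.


Step 1: Count positive crossings (+1).
Positive crossings: 1
Step 2: Count negative crossings (-1).
Negative crossings: 6
Step 3: Writhe = (positive) - (negative)
w = 1 - 6 = -5
Step 4: |w| = 5, and w is negative

-5


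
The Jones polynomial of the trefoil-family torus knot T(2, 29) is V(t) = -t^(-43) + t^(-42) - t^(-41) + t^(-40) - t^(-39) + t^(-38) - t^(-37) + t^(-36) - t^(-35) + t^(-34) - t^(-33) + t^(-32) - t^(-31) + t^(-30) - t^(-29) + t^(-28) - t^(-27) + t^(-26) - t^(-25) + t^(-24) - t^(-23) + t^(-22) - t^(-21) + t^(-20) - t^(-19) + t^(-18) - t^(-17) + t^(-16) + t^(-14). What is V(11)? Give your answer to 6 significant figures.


Substituting t = 11 into V(t) = -t^(-43) + t^(-42) - t^(-41) + t^(-40) - t^(-39) + t^(-38) - t^(-37) + t^(-36) - t^(-35) + t^(-34) - t^(-33) + t^(-32) - t^(-31) + t^(-30) - t^(-29) + t^(-28) - t^(-27) + t^(-26) - t^(-25) + t^(-24) - t^(-23) + t^(-22) - t^(-21) + t^(-20) - t^(-19) + t^(-18) - t^(-17) + t^(-16) + t^(-14):
  (-)t^(-43) = -1.66002e-45
  (+)t^(-42) = 1.82603e-44
  (-)t^(-41) = -2.00863e-43
  (+)t^(-40) = 2.20949e-42
  (-)t^(-39) = -2.43044e-41
  (+)t^(-38) = 2.67349e-40
  (-)t^(-37) = -2.94083e-39
  (+)t^(-36) = 3.23492e-38
  (-)t^(-35) = -3.55841e-37
  (+)t^(-34) = 3.91425e-36
  (-)t^(-33) = -4.30568e-35
  (+)t^(-32) = 4.73624e-34
  (-)t^(-31) = -5.20987e-33
  (+)t^(-30) = 5.73086e-32
  (-)t^(-29) = -6.30394e-31
  (+)t^(-28) = 6.93433e-30
  (-)t^(-27) = -7.62777e-29
  (+)t^(-26) = 8.39055e-28
  (-)t^(-25) = -9.2296e-27
  (+)t^(-24) = 1.01526e-25
  (-)t^(-23) = -1.11678e-24
  (+)t^(-22) = 1.22846e-23
  (-)t^(-21) = -1.35131e-22
  (+)t^(-20) = 1.48644e-21
  (-)t^(-19) = -1.63508e-20
  (+)t^(-18) = 1.79859e-19
  (-)t^(-17) = -1.97845e-18
  (+)t^(-16) = 2.17629e-17
  (+)t^(-14) = 2.63331e-15
Sum = (-1.66002e-45) + (1.82603e-44) + (-2.00863e-43) + (2.20949e-42) + (-2.43044e-41) + (2.67349e-40) + (-2.94083e-39) + (3.23492e-38) + (-3.55841e-37) + (3.91425e-36) + (-4.30568e-35) + (4.73624e-34) + (-5.20987e-33) + (5.73086e-32) + (-6.30394e-31) + (6.93433e-30) + (-7.62777e-29) + (8.39055e-28) + (-9.2296e-27) + (1.01526e-25) + (-1.11678e-24) + (1.22846e-23) + (-1.35131e-22) + (1.48644e-21) + (-1.63508e-20) + (1.79859e-19) + (-1.97845e-18) + (2.17629e-17) + (2.63331e-15)
= 2.653261881e-15
Rounded to 6 significant figures: 2.65326e-15

2.65326e-15


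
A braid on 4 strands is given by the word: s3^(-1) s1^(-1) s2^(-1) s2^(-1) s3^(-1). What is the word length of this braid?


The word length counts the number of generators (including inverses).
Listing each generator: s3^(-1), s1^(-1), s2^(-1), s2^(-1), s3^(-1)
There are 5 generators in this braid word.

5


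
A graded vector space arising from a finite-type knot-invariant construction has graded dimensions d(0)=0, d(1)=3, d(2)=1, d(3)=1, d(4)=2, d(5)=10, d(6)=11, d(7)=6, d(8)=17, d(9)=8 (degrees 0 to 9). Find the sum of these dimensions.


Total dimension = d(0) + d(1) + ... + d(9)
= 0 + 3 + 1 + 1 + 2 + 10 + 11 + 6 + 17 + 8
= 59

59


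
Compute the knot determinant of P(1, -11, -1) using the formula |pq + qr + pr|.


Step 1: Compute pq + qr + pr.
pq = 1*(-11) = -11
qr = (-11)*(-1) = 11
pr = 1*(-1) = -1
pq + qr + pr = -11 + 11 + (-1) = -1
Step 2: Take absolute value.
det(P(1,-11,-1)) = |-1| = 1

1


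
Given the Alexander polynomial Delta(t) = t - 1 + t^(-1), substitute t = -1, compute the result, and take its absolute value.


Step 1: The polynomial has 3 terms with alternating signs, exponents from 1 down to -1.
Step 2: Substitute t = -1. The i-th term has coefficient (-1)^i and exponent (m-i),
  so its value is (-1)^i * (-1)^(m-i) = (-1)^m = -1 for every i.
Step 3: All 3 terms equal -1, so Delta(-1) = 3 * (-1) = -3
Step 4: |Delta(-1)| = 3

3


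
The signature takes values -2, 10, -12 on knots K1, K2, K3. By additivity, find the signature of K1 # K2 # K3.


The signature is additive under connected sum.
signature(K1 # K2 # K3) = (-2) + (10) + (-12)
= -4

-4


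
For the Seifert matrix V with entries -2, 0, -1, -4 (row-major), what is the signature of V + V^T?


Step 1: V + V^T = [[-4, -1], [-1, -8]]
Step 2: trace = -12, det = 31
Step 3: Discriminant = (-12)^2 - 4*31 = 20
Step 4: Eigenvalues: -3.76393, -8.23607
Step 5: Signature = (# positive eigenvalues) - (# negative eigenvalues) = -2

-2


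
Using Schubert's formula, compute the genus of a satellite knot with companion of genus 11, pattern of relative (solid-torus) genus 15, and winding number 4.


Schubert: g(satellite) = g_rel(pattern) + |winding| * g(companion),
where g_rel(pattern) is the genus of the pattern relative to the solid torus.
= 15 + 4 * 11
= 15 + 44 = 59

59


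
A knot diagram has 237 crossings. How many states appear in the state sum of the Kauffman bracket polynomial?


Each crossing contributes 2 choices (A-smoothing or B-smoothing).
Total states = 2^237 = 220855883097298041197912187592864814478435487109452369765200775161577472

220855883097298041197912187592864814478435487109452369765200775161577472


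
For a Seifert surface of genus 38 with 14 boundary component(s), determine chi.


chi = 2 - 2g - b
= 2 - 2*38 - 14
= 2 - 76 - 14 = -88

-88


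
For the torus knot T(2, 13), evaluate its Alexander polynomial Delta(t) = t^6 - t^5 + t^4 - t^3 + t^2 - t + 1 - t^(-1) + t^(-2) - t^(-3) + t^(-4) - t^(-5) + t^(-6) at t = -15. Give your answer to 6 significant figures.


Substituting t = -15 into Delta(t) = t^6 - t^5 + t^4 - t^3 + t^2 - t + 1 - t^(-1) + t^(-2) - t^(-3) + t^(-4) - t^(-5) + t^(-6):
Term values: (11390625) + (759375) + (50625) + (3375) + (225) + (15) + (1) + (0.0666667) + (0.00444444) + (0.000296296) + (1.97531e-05) + (1.31687e-06) + (8.77915e-08)
Sum = 12204241.07
Rounded to 6 significant figures: 1.22042e+07

1.22042e+07


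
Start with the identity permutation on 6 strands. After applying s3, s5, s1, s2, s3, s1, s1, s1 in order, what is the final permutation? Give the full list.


Starting with identity [1, 2, 3, 4, 5, 6].
Apply generators in sequence:
  After s3: [1, 2, 4, 3, 5, 6]
  After s5: [1, 2, 4, 3, 6, 5]
  After s1: [2, 1, 4, 3, 6, 5]
  After s2: [2, 4, 1, 3, 6, 5]
  After s3: [2, 4, 3, 1, 6, 5]
  After s1: [4, 2, 3, 1, 6, 5]
  After s1: [2, 4, 3, 1, 6, 5]
  After s1: [4, 2, 3, 1, 6, 5]
Final permutation: [4, 2, 3, 1, 6, 5]

[4, 2, 3, 1, 6, 5]


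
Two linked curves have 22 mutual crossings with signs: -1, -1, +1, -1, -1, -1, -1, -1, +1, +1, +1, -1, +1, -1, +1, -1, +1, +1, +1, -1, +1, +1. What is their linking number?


Step 1: Count positive crossings: 11
Step 2: Count negative crossings: 11
Step 3: Sum of signs = 11 - 11 = 0
Step 4: Linking number = sum/2 = 0/2 = 0

0


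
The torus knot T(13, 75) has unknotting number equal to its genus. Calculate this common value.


For a torus knot T(p,q), both the unknotting number and genus equal (p-1)(q-1)/2.
= (13-1)(75-1)/2
= 12*74/2
= 888/2 = 444

444


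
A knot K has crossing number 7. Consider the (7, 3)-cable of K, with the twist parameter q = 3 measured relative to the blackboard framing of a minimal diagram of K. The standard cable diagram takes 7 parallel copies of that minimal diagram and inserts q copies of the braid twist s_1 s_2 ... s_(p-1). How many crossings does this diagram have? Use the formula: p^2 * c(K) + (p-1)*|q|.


Step 1: Each of the c(K) crossings of the companion diagram becomes p*p = p^2 crossings among the p parallel strands, and each of the |q| twists s_1 s_2 ... s_(p-1) adds (p-1) crossings.
  Crossings = p^2 * c(K) + (p-1)*|q|
Step 2: = 7^2 * 7 + (7-1)*3
Step 3: = 49*7 + 6*3
Step 4: = 343 + 18 = 361

361


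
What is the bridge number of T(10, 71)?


The bridge number of T(p,q) is min(p,q).
min(10, 71) = 10

10


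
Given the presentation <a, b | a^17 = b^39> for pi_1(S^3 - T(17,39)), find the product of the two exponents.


The relation is a^17 = b^39.
Product of exponents = 17 * 39
= 663

663


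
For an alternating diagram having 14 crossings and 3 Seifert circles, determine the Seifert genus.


For alternating knots, g = (c - s + 1)/2.
= (14 - 3 + 1)/2
= 12/2 = 6

6


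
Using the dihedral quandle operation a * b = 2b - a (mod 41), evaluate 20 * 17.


20 * 17 = 2*17 - 20 mod 41
= 34 - 20 mod 41
= 14 mod 41 = 14

14


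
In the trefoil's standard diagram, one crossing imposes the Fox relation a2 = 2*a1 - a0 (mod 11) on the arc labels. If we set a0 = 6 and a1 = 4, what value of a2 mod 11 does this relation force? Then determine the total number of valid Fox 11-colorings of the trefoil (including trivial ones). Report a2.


Step 1: Apply the given crossing relation 2*a1 - a0 - a2 = 0 (mod 11).
  a2 = 2*a1 - a0 mod 11
  a2 = 2*4 - 6 mod 11
  a2 = 8 - 6 mod 11
  a2 = 2 mod 11 = 2
Step 2: The trefoil has determinant 3.
  Number of Fox p-colorings (p prime) is p^2 if p = 3, else p.
  Since 11 does not divide 3, only trivial (constant) colorings exist.
  (So the trial a0 = 6, a1 = 4 with a0 != a1 does NOT extend to a valid coloring of the whole trefoil: the other two crossing relations require 3*(a1 - a0) = 0 (mod 11), which fails.)
  Total colorings = 11
Step 3: a2 = 2, total Fox 11-colorings = 11

2


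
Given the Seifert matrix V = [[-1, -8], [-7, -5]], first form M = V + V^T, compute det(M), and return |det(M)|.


Step 1: Form V + V^T where V = [[-1, -8], [-7, -5]]
  V^T = [[-1, -7], [-8, -5]]
  V + V^T = [[-2, -15], [-15, -10]]
Step 2: det(V + V^T) = (-2)*(-10) - (-15)*(-15)
  = 20 - 225 = -205
Step 3: Knot determinant = |det(V + V^T)| = |-205| = 205

205


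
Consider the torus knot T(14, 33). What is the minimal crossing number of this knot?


For a torus knot T(p, q) with gcd(p,q)=1,
the crossing number is min(p*(q-1), q*(p-1)).
p*(q-1) = 14*32 = 448
q*(p-1) = 33*13 = 429
min(448, 429) = 429

429


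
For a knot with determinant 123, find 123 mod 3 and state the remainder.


Step 1: A knot is p-colorable if and only if p divides its determinant.
Step 2: Compute 123 mod 3.
123 = 41 * 3 + 0
Step 3: 123 mod 3 = 0
Step 4: The knot is 3-colorable: yes

0


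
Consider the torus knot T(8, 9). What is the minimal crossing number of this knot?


For a torus knot T(p, q) with gcd(p,q)=1,
the crossing number is min(p*(q-1), q*(p-1)).
p*(q-1) = 8*8 = 64
q*(p-1) = 9*7 = 63
min(64, 63) = 63

63


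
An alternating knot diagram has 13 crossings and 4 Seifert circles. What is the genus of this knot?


For alternating knots, g = (c - s + 1)/2.
= (13 - 4 + 1)/2
= 10/2 = 5

5


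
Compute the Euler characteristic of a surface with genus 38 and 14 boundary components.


chi = 2 - 2g - b
= 2 - 2*38 - 14
= 2 - 76 - 14 = -88

-88


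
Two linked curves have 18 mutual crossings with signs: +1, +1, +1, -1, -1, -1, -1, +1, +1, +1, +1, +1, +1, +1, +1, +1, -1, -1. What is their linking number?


Step 1: Count positive crossings: 12
Step 2: Count negative crossings: 6
Step 3: Sum of signs = 12 - 6 = 6
Step 4: Linking number = sum/2 = 6/2 = 3

3


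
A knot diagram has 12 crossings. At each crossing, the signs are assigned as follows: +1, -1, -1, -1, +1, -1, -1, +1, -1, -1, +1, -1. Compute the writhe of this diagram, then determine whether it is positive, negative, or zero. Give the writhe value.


Step 1: Count positive crossings (+1).
Positive crossings: 4
Step 2: Count negative crossings (-1).
Negative crossings: 8
Step 3: Writhe = (positive) - (negative)
w = 4 - 8 = -4
Step 4: |w| = 4, and w is negative

-4


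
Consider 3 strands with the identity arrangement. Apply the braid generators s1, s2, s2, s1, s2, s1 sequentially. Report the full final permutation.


Starting with identity [1, 2, 3].
Apply generators in sequence:
  After s1: [2, 1, 3]
  After s2: [2, 3, 1]
  After s2: [2, 1, 3]
  After s1: [1, 2, 3]
  After s2: [1, 3, 2]
  After s1: [3, 1, 2]
Final permutation: [3, 1, 2]

[3, 1, 2]


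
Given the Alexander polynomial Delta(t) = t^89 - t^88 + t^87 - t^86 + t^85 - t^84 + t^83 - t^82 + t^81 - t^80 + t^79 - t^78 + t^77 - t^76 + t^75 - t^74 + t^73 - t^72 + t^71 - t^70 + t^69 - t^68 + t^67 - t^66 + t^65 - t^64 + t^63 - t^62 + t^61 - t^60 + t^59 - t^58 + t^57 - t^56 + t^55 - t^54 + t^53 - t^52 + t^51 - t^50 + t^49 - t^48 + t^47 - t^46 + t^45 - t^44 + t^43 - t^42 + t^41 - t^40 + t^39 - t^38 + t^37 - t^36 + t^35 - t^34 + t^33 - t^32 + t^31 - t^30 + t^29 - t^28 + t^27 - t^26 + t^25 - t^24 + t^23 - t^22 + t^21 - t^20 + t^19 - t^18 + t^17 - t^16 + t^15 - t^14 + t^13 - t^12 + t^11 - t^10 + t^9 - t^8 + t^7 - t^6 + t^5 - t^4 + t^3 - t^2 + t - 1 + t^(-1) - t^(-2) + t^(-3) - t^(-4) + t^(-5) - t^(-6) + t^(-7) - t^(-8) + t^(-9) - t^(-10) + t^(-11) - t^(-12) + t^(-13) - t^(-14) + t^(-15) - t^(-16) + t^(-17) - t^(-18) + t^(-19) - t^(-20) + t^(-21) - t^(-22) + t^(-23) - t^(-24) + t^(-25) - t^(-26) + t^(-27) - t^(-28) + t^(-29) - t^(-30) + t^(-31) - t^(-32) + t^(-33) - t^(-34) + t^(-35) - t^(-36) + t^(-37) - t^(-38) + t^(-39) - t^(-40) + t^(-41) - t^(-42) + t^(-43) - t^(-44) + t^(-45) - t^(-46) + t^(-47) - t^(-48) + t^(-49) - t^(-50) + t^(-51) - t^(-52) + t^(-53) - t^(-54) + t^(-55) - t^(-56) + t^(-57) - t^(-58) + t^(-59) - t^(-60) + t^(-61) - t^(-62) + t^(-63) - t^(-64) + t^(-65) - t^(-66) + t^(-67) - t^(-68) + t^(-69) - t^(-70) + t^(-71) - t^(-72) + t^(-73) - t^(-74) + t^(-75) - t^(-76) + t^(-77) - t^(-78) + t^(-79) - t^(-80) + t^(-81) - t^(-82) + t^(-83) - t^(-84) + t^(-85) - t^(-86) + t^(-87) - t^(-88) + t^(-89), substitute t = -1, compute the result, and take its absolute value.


Step 1: The polynomial has 179 terms with alternating signs, exponents from 89 down to -89.
Step 2: Substitute t = -1. The i-th term has coefficient (-1)^i and exponent (m-i),
  so its value is (-1)^i * (-1)^(m-i) = (-1)^m = -1 for every i.
Step 3: All 179 terms equal -1, so Delta(-1) = 179 * (-1) = -179
Step 4: |Delta(-1)| = 179

179


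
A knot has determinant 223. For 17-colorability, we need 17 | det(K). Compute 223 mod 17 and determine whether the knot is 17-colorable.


Step 1: A knot is p-colorable if and only if p divides its determinant.
Step 2: Compute 223 mod 17.
223 = 13 * 17 + 2
Step 3: 223 mod 17 = 2
Step 4: The knot is 17-colorable: no

2


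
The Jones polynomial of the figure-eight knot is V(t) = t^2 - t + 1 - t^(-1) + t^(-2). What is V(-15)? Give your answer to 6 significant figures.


Substituting t = -15 into V(t) = t^2 - t + 1 - t^(-1) + t^(-2):
  (+)t^(2) = 225
  (-)t^(1) = 15
  (+)t^(0) = 1
  (-)t^(-1) = 0.0666667
  (+)t^(-2) = 0.00444444
Sum = (225) + (15) + (1) + (0.0666667) + (0.00444444)
= 241.0711111
Rounded to 6 significant figures: 241.071

241.071


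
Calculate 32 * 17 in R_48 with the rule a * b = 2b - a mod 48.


32 * 17 = 2*17 - 32 mod 48
= 34 - 32 mod 48
= 2 mod 48 = 2

2


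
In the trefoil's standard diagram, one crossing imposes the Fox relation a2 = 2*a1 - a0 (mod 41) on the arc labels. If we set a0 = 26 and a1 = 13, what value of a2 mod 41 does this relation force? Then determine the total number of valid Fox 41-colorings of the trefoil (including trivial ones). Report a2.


Step 1: Apply the given crossing relation 2*a1 - a0 - a2 = 0 (mod 41).
  a2 = 2*a1 - a0 mod 41
  a2 = 2*13 - 26 mod 41
  a2 = 26 - 26 mod 41
  a2 = 0 mod 41 = 0
Step 2: The trefoil has determinant 3.
  Number of Fox p-colorings (p prime) is p^2 if p = 3, else p.
  Since 41 does not divide 3, only trivial (constant) colorings exist.
  (So the trial a0 = 26, a1 = 13 with a0 != a1 does NOT extend to a valid coloring of the whole trefoil: the other two crossing relations require 3*(a1 - a0) = 0 (mod 41), which fails.)
  Total colorings = 41
Step 3: a2 = 0, total Fox 41-colorings = 41

0


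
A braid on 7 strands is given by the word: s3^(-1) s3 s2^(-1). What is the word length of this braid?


The word length counts the number of generators (including inverses).
Listing each generator: s3^(-1), s3, s2^(-1)
There are 3 generators in this braid word.

3


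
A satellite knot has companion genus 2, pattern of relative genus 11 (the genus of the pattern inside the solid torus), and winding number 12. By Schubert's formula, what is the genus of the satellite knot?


Schubert: g(satellite) = g_rel(pattern) + |winding| * g(companion),
where g_rel(pattern) is the genus of the pattern relative to the solid torus.
= 11 + 12 * 2
= 11 + 24 = 35

35


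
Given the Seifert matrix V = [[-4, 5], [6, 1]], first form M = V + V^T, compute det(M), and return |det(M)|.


Step 1: Form V + V^T where V = [[-4, 5], [6, 1]]
  V^T = [[-4, 6], [5, 1]]
  V + V^T = [[-8, 11], [11, 2]]
Step 2: det(V + V^T) = (-8)*2 - 11*11
  = -16 - 121 = -137
Step 3: Knot determinant = |det(V + V^T)| = |-137| = 137

137


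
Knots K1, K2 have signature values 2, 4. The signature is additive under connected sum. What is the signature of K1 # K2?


The signature is additive under connected sum.
signature(K1 # K2) = (2) + (4)
= 6

6


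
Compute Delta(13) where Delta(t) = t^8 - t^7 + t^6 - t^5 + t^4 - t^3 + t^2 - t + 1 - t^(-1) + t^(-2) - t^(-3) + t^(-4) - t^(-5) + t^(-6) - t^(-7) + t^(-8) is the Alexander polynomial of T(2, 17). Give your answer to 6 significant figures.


Substituting t = 13 into Delta(t) = t^8 - t^7 + t^6 - t^5 + t^4 - t^3 + t^2 - t + 1 - t^(-1) + t^(-2) - t^(-3) + t^(-4) - t^(-5) + t^(-6) - t^(-7) + t^(-8):
Term values: (815730721) + (-62748517) + (4826809) + (-371293) + (28561) + (-2197) + (169) + (-13) + (1) + (-0.0769231) + (0.00591716) + (-0.000455166) + (3.50128e-05) + (-2.69329e-06) + (2.07176e-07) + (-1.59366e-08) + (1.22589e-09)
Sum = 757464240.9
Rounded to 6 significant figures: 7.57464e+08

7.57464e+08


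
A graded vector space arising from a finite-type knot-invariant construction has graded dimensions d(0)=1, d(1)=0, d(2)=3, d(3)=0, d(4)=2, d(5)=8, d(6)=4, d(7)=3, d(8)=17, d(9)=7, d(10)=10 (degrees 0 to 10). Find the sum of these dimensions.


Total dimension = d(0) + d(1) + ... + d(10)
= 1 + 0 + 3 + 0 + 2 + 8 + 4 + 3 + 17 + 7 + 10
= 55

55


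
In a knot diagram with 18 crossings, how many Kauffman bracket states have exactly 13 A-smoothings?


We choose which 13 of 18 crossings get A-smoothings.
C(18, 13) = 18! / (13! * 5!)
= 8568

8568


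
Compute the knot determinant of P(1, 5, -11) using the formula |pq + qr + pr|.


Step 1: Compute pq + qr + pr.
pq = 1*5 = 5
qr = 5*(-11) = -55
pr = 1*(-11) = -11
pq + qr + pr = 5 + (-55) + (-11) = -61
Step 2: Take absolute value.
det(P(1,5,-11)) = |-61| = 61

61


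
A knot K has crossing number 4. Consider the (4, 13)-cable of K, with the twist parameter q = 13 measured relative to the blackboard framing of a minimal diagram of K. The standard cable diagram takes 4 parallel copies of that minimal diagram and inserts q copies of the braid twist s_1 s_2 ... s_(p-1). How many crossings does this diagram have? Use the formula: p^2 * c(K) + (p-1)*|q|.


Step 1: Each of the c(K) crossings of the companion diagram becomes p*p = p^2 crossings among the p parallel strands, and each of the |q| twists s_1 s_2 ... s_(p-1) adds (p-1) crossings.
  Crossings = p^2 * c(K) + (p-1)*|q|
Step 2: = 4^2 * 4 + (4-1)*13
Step 3: = 16*4 + 3*13
Step 4: = 64 + 39 = 103

103


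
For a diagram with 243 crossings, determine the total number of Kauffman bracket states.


Each crossing contributes 2 choices (A-smoothing or B-smoothing).
Total states = 2^243 = 14134776518227074636666380005943348126619871175004951664972849610340958208

14134776518227074636666380005943348126619871175004951664972849610340958208


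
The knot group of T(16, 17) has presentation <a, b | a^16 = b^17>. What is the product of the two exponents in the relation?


The relation is a^16 = b^17.
Product of exponents = 16 * 17
= 272

272


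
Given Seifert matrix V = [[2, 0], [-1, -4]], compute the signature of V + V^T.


Step 1: V + V^T = [[4, -1], [-1, -8]]
Step 2: trace = -4, det = -33
Step 3: Discriminant = (-4)^2 - 4*(-33) = 148
Step 4: Eigenvalues: 4.08276, -8.08276
Step 5: Signature = (# positive eigenvalues) - (# negative eigenvalues) = 0

0


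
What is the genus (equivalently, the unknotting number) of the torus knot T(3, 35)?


For a torus knot T(p,q), both the unknotting number and genus equal (p-1)(q-1)/2.
= (3-1)(35-1)/2
= 2*34/2
= 68/2 = 34

34


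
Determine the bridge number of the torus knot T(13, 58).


The bridge number of T(p,q) is min(p,q).
min(13, 58) = 13

13


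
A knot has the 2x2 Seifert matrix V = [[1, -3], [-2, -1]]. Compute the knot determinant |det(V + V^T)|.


Step 1: Form V + V^T where V = [[1, -3], [-2, -1]]
  V^T = [[1, -2], [-3, -1]]
  V + V^T = [[2, -5], [-5, -2]]
Step 2: det(V + V^T) = 2*(-2) - (-5)*(-5)
  = -4 - 25 = -29
Step 3: Knot determinant = |det(V + V^T)| = |-29| = 29

29


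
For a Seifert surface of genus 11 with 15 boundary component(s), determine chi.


chi = 2 - 2g - b
= 2 - 2*11 - 15
= 2 - 22 - 15 = -35

-35


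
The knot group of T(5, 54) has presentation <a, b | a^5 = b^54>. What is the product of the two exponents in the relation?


The relation is a^5 = b^54.
Product of exponents = 5 * 54
= 270

270


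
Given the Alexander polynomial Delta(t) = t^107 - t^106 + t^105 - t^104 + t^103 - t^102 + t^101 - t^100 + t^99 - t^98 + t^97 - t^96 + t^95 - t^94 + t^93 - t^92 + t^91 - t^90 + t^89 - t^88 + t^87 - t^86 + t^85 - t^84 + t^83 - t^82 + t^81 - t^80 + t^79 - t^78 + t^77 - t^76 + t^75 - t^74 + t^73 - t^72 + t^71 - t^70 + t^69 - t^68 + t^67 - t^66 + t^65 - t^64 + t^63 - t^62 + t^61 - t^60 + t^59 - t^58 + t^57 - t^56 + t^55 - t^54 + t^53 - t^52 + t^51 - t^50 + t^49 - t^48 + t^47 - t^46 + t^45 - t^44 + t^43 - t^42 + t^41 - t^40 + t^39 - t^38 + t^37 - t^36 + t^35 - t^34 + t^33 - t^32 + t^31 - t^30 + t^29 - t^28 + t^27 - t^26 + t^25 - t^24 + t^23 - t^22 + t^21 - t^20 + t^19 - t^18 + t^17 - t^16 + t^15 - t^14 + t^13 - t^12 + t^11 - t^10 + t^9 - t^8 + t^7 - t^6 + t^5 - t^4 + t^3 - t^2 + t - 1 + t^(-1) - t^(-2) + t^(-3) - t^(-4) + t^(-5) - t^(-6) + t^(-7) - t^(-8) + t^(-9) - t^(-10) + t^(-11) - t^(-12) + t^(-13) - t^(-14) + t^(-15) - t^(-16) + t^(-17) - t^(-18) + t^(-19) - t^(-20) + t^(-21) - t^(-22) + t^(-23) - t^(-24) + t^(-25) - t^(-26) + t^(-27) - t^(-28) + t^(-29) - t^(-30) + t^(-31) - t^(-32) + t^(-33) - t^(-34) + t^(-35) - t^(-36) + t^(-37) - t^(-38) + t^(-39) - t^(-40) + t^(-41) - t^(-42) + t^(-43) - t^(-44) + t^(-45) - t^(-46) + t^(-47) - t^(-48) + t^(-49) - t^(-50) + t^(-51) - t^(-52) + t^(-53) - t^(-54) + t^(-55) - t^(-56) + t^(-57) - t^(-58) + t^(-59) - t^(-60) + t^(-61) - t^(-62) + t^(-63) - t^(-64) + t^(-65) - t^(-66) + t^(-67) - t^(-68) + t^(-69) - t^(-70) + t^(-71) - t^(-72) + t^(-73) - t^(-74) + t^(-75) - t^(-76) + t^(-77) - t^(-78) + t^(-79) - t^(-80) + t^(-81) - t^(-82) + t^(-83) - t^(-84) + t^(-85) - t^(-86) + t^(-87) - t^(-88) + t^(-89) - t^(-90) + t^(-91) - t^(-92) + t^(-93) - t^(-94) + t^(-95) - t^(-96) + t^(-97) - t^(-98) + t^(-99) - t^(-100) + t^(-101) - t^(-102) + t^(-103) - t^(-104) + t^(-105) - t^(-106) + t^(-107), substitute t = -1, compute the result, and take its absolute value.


Step 1: The polynomial has 215 terms with alternating signs, exponents from 107 down to -107.
Step 2: Substitute t = -1. The i-th term has coefficient (-1)^i and exponent (m-i),
  so its value is (-1)^i * (-1)^(m-i) = (-1)^m = -1 for every i.
Step 3: All 215 terms equal -1, so Delta(-1) = 215 * (-1) = -215
Step 4: |Delta(-1)| = 215

215


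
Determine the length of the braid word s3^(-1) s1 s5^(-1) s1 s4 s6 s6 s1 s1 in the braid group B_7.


The word length counts the number of generators (including inverses).
Listing each generator: s3^(-1), s1, s5^(-1), s1, s4, s6, s6, s1, s1
There are 9 generators in this braid word.

9


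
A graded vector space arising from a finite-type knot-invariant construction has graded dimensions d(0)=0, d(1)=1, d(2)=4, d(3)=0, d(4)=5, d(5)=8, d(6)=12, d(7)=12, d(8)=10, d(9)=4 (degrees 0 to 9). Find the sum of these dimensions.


Total dimension = d(0) + d(1) + ... + d(9)
= 0 + 1 + 4 + 0 + 5 + 8 + 12 + 12 + 10 + 4
= 56

56


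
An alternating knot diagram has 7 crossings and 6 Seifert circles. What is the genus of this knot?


For alternating knots, g = (c - s + 1)/2.
= (7 - 6 + 1)/2
= 2/2 = 1

1


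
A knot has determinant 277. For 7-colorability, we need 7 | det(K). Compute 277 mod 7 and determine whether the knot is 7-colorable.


Step 1: A knot is p-colorable if and only if p divides its determinant.
Step 2: Compute 277 mod 7.
277 = 39 * 7 + 4
Step 3: 277 mod 7 = 4
Step 4: The knot is 7-colorable: no

4


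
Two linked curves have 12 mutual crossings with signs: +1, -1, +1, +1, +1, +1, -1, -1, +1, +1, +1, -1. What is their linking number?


Step 1: Count positive crossings: 8
Step 2: Count negative crossings: 4
Step 3: Sum of signs = 8 - 4 = 4
Step 4: Linking number = sum/2 = 4/2 = 2

2


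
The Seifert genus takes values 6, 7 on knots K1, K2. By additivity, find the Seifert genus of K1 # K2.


The Seifert genus is additive under connected sum.
Seifert genus(K1 # K2) = (6) + (7)
= 13

13


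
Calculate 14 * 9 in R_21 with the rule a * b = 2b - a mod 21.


14 * 9 = 2*9 - 14 mod 21
= 18 - 14 mod 21
= 4 mod 21 = 4

4


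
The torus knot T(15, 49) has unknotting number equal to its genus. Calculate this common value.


For a torus knot T(p,q), both the unknotting number and genus equal (p-1)(q-1)/2.
= (15-1)(49-1)/2
= 14*48/2
= 672/2 = 336

336


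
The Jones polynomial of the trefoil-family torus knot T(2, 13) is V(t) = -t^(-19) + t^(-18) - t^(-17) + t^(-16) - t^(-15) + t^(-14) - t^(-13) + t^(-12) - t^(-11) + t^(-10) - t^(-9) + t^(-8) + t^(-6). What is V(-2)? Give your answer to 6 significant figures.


Substituting t = -2 into V(t) = -t^(-19) + t^(-18) - t^(-17) + t^(-16) - t^(-15) + t^(-14) - t^(-13) + t^(-12) - t^(-11) + t^(-10) - t^(-9) + t^(-8) + t^(-6):
  (-)t^(-19) = 1.90735e-06
  (+)t^(-18) = 3.8147e-06
  (-)t^(-17) = 7.62939e-06
  (+)t^(-16) = 1.52588e-05
  (-)t^(-15) = 3.05176e-05
  (+)t^(-14) = 6.10352e-05
  (-)t^(-13) = 0.00012207
  (+)t^(-12) = 0.000244141
  (-)t^(-11) = 0.000488281
  (+)t^(-10) = 0.000976562
  (-)t^(-9) = 0.00195312
  (+)t^(-8) = 0.00390625
  (+)t^(-6) = 0.015625
Sum = (1.90735e-06) + (3.8147e-06) + (7.62939e-06) + (1.52588e-05) + (3.05176e-05) + (6.10352e-05) + (0.00012207) + (0.000244141) + (0.000488281) + (0.000976562) + (0.00195312) + (0.00390625) + (0.015625)
= 0.02343559265
Rounded to 6 significant figures: 0.0234356

0.0234356


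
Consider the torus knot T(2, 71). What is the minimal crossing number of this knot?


For a torus knot T(p, q) with gcd(p,q)=1,
the crossing number is min(p*(q-1), q*(p-1)).
p*(q-1) = 2*70 = 140
q*(p-1) = 71*1 = 71
min(140, 71) = 71

71


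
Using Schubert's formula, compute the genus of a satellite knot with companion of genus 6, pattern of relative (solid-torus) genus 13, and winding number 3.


Schubert: g(satellite) = g_rel(pattern) + |winding| * g(companion),
where g_rel(pattern) is the genus of the pattern relative to the solid torus.
= 13 + 3 * 6
= 13 + 18 = 31

31


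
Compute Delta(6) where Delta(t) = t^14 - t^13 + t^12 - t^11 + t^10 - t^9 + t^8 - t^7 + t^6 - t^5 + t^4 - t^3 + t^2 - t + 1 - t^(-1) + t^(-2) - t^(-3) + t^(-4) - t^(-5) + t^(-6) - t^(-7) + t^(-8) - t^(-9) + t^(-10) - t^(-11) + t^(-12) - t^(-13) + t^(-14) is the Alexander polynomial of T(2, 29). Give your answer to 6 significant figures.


Substituting t = 6 into Delta(t) = t^14 - t^13 + t^12 - t^11 + t^10 - t^9 + t^8 - t^7 + t^6 - t^5 + t^4 - t^3 + t^2 - t + 1 - t^(-1) + t^(-2) - t^(-3) + t^(-4) - t^(-5) + t^(-6) - t^(-7) + t^(-8) - t^(-9) + t^(-10) - t^(-11) + t^(-12) - t^(-13) + t^(-14):
Term values: (78364164096) + (-13060694016) + (2176782336) + (-362797056) + (60466176) + (-10077696) + (1679616) + (-279936) + (46656) + (-7776) + (1296) + (-216) + (36) + (-6) + (1) + (-0.166667) + (0.0277778) + (-0.00462963) + (0.000771605) + (-0.000128601) + (2.14335e-05) + (-3.57225e-06) + (5.95374e-07) + (-9.9229e-08) + (1.65382e-08) + (-2.75636e-09) + (4.59394e-10) + (-7.65656e-11) + (1.27609e-11)
Sum = 6.716928351e+10
Rounded to 6 significant figures: 6.71693e+10

6.71693e+10


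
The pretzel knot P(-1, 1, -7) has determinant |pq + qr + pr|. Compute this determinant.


Step 1: Compute pq + qr + pr.
pq = (-1)*1 = -1
qr = 1*(-7) = -7
pr = (-1)*(-7) = 7
pq + qr + pr = -1 + (-7) + 7 = -1
Step 2: Take absolute value.
det(P(-1,1,-7)) = |-1| = 1

1


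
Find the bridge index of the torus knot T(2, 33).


The bridge number of T(p,q) is min(p,q).
min(2, 33) = 2

2


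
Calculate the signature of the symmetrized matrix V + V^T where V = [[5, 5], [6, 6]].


Step 1: V + V^T = [[10, 11], [11, 12]]
Step 2: trace = 22, det = -1
Step 3: Discriminant = 22^2 - 4*(-1) = 488
Step 4: Eigenvalues: 22.0454, -0.045361
Step 5: Signature = (# positive eigenvalues) - (# negative eigenvalues) = 0

0


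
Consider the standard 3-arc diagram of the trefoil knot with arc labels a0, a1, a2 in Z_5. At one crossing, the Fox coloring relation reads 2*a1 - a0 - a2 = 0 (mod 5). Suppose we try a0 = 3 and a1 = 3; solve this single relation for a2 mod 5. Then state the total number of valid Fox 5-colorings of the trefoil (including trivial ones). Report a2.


Step 1: Apply the given crossing relation 2*a1 - a0 - a2 = 0 (mod 5).
  a2 = 2*a1 - a0 mod 5
  a2 = 2*3 - 3 mod 5
  a2 = 6 - 3 mod 5
  a2 = 3 mod 5 = 3
Step 2: The trefoil has determinant 3.
  Number of Fox p-colorings (p prime) is p^2 if p = 3, else p.
  Since 5 does not divide 3, only trivial (constant) colorings exist.
  (Here a0 = a1 = a2 = 3, the constant coloring, which is valid.)
  Total colorings = 5
Step 3: a2 = 3, total Fox 5-colorings = 5

3


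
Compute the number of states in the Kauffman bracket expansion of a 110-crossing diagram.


Each crossing contributes 2 choices (A-smoothing or B-smoothing).
Total states = 2^110 = 1298074214633706907132624082305024

1298074214633706907132624082305024


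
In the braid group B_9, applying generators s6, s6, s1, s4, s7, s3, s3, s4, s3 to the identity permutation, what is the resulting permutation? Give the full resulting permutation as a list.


Starting with identity [1, 2, 3, 4, 5, 6, 7, 8, 9].
Apply generators in sequence:
  After s6: [1, 2, 3, 4, 5, 7, 6, 8, 9]
  After s6: [1, 2, 3, 4, 5, 6, 7, 8, 9]
  After s1: [2, 1, 3, 4, 5, 6, 7, 8, 9]
  After s4: [2, 1, 3, 5, 4, 6, 7, 8, 9]
  After s7: [2, 1, 3, 5, 4, 6, 8, 7, 9]
  After s3: [2, 1, 5, 3, 4, 6, 8, 7, 9]
  After s3: [2, 1, 3, 5, 4, 6, 8, 7, 9]
  After s4: [2, 1, 3, 4, 5, 6, 8, 7, 9]
  After s3: [2, 1, 4, 3, 5, 6, 8, 7, 9]
Final permutation: [2, 1, 4, 3, 5, 6, 8, 7, 9]

[2, 1, 4, 3, 5, 6, 8, 7, 9]
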